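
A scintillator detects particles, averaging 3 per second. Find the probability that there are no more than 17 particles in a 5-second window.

Over the interval, μ = 3 × 5 = 15 (a 5-second window = 5 seconds).
P(N ≤ 17) = Σ_{j=0}^{17} e^(−μ) μ^j/j! ≈ 0.7489.

0.7489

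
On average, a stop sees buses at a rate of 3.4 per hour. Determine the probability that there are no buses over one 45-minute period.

0.0781

Over the interval, μ = 3.4 × 0.75 = 2.55 (a 45-minute period = 0.75 hours).
P(N = 0) = e^(−μ) μ^0/0! = e^(−2.55) · 2.55^0/1 ≈ 0.0781.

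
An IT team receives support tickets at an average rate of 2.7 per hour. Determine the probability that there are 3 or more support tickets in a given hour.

With mean μ = 2.7 per hour,
P(N ≥ 3) = 1 − P(N ≤ 2) = 1 − Σ_{j=0}^{2} e^(−μ) μ^j/j! ≈ 0.5064.

0.5064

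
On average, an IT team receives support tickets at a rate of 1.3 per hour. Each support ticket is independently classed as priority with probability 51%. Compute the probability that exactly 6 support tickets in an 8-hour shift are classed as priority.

0.1537

Thinning: the support tickets that are classed as priority themselves form a Poisson process with rate 0.51 × 1.3 = 0.663 per hour.
Over the interval, μ = 0.663 × 8 = 5.304 (an 8-hour shift = 8 hours).
P(N = 6) = e^(−5.304) · 5.304^6/6! ≈ 0.1537.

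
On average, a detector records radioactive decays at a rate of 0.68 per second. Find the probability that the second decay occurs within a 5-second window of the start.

0.8532

Over the interval, μ = 0.68 × 5 = 3.4 (a 5-second window = 5 seconds).
The second arrival falls in the interval iff at least 2 events occur there: P(S_2 ≤ t) = P(N ≥ 2) = 1 − P(N ≤ 1) ≈ 0.8532.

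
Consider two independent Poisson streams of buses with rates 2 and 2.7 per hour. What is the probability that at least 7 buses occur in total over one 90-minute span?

Independent Poisson processes superpose: combined rate λ = 2 + 2.7 = 4.7 per hour.
Over the interval, μ = 4.7 × 1.5 = 7.05 (a 90-minute span = 1.5 hours).
P(N ≥ 7) = 1 − P(N ≤ 6) ≈ 0.5577.

0.5577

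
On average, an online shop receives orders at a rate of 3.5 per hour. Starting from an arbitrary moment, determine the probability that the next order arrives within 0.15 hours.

Inter-arrival times are exponential with rate λ = 3.5 per hour.
P(T ≤ 0.15) = 1 − e^(−λt) = 1 − e^(−3.5 × 0.15) = 1 − e^(−0.525) ≈ 0.4084.

0.4084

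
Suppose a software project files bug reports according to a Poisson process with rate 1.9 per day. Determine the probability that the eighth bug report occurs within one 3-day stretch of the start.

0.2159

Over the interval, μ = 1.9 × 3 = 5.7 (a 3-day stretch = 3 days).
The eighth arrival falls in the interval iff at least 8 events occur there: P(S_8 ≤ t) = P(N ≥ 8) = 1 − P(N ≤ 7) ≈ 0.2159.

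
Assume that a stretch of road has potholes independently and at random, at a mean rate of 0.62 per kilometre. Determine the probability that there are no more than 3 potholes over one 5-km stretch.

Over the interval, μ = 0.62 × 5 = 3.1 (a 5-km stretch = 5 kilometres).
P(N ≤ 3) = Σ_{j=0}^{3} e^(−μ) μ^j/j! ≈ 0.6248.

0.6248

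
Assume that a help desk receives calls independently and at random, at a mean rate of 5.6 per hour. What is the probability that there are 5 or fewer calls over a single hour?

With mean μ = 5.6 per hour,
P(N ≤ 5) = Σ_{j=0}^{5} e^(−μ) μ^j/j! ≈ 0.5119.

0.5119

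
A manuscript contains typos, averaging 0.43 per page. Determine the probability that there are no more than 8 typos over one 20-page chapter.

0.5094

Over the interval, μ = 0.43 × 20 = 8.6 (a 20-page chapter = 20 pages).
P(N ≤ 8) = Σ_{j=0}^{8} e^(−μ) μ^j/j! ≈ 0.5094.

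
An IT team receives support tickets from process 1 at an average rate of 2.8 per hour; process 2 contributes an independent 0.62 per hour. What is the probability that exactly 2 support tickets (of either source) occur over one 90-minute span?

Independent Poisson processes superpose: combined rate λ = 2.8 + 0.62 = 3.42 per hour.
Over the interval, μ = 3.42 × 1.5 = 5.13 (a 90-minute span = 1.5 hours).
P(N = 2) = e^(−5.13) · 5.13^2/2! ≈ 0.0779.

0.0779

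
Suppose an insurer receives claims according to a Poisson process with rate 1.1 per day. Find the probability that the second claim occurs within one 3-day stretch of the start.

0.8414

Over the interval, μ = 1.1 × 3 = 3.3 (a 3-day stretch = 3 days).
The second arrival falls in the interval iff at least 2 events occur there: P(S_2 ≤ t) = P(N ≥ 2) = 1 − P(N ≤ 1) ≈ 0.8414.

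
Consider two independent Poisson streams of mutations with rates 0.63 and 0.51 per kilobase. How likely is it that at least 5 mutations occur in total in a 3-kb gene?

0.2595

Independent Poisson processes superpose: combined rate λ = 0.63 + 0.51 = 1.14 per kilobase.
Over the interval, μ = 1.14 × 3 = 3.42 (a 3-kb gene = 3 kilobases).
P(N ≥ 5) = 1 − P(N ≤ 4) ≈ 0.2595.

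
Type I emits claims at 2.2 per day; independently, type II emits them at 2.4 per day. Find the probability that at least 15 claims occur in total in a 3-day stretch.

0.4084

Independent Poisson processes superpose: combined rate λ = 2.2 + 2.4 = 4.6 per day.
Over the interval, μ = 4.6 × 3 = 13.8 (a 3-day stretch = 3 days).
P(N ≥ 15) = 1 − P(N ≤ 14) ≈ 0.4084.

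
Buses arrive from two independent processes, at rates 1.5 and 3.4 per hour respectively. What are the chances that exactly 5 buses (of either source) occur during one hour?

Independent Poisson processes superpose: combined rate λ = 1.5 + 3.4 = 4.9 per hour.
So μ = 4.9.
P(N = 5) = e^(−4.9) · 4.9^5/5! ≈ 0.1753.

0.1753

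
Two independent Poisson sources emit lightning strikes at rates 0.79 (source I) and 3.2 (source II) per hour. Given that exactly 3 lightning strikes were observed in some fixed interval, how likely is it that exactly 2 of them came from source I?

Given the total, each event is independently from source I with probability p = λ_I/(λ_I+λ_II) = 0.79/3.99 ≈ 0.1980.
So K ~ Binomial(3, 0.79/3.99): P(K = 2) = C(3,2) · (0.79/3.99)^2 · (3.2/3.99)^1 ≈ 0.0943.

0.0943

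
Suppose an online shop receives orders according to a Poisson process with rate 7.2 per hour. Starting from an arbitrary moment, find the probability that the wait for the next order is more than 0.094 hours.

0.5082

The wait for the next event is exponential with rate λ = 7.2 per hour.
P(T > 0.094) = e^(−λt) = e^(−7.2 × 0.094) = e^(−0.6768) ≈ 0.5082.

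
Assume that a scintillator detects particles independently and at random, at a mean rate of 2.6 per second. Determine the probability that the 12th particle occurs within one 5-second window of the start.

0.6468

Over the interval, μ = 2.6 × 5 = 13 (a 5-second window = 5 seconds).
The 12th arrival falls in the interval iff at least 12 events occur there: P(S_12 ≤ t) = P(N ≥ 12) = 1 − P(N ≤ 11) ≈ 0.6468.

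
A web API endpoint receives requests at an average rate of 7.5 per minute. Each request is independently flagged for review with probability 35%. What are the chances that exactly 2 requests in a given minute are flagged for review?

Thinning: the requests that are flagged for review themselves form a Poisson process with rate 0.35 × 7.5 = 2.625 per minute.
So μ = 2.625.
P(N = 2) = e^(−2.625) · 2.625^2/2! ≈ 0.2496.

0.2496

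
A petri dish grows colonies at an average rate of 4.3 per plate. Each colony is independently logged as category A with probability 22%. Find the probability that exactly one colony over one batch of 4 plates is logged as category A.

Thinning: the colonies that are logged as category A themselves form a Poisson process with rate 0.22 × 4.3 = 0.946 per plate.
Over the interval, μ = 0.946 × 4 = 3.784 (a batch of 4 plates = 4 plates).
P(N = 1) = e^(−3.784) · 3.784^1/1! ≈ 0.0860.

0.0860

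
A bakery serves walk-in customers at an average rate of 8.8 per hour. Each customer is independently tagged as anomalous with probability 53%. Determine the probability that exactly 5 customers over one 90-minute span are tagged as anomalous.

0.1279

Thinning: the customers that are tagged as anomalous themselves form a Poisson process with rate 0.53 × 8.8 = 4.664 per hour.
Over the interval, μ = 4.664 × 1.5 = 6.996 (a 90-minute span = 1.5 hours).
P(N = 5) = e^(−6.996) · 6.996^5/5! ≈ 0.1279.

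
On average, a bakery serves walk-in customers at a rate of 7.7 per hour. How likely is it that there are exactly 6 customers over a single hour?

With mean μ = 7.7 per hour,
P(N = 6) = e^(−μ) μ^6/6! = e^(−7.7) · 7.7^6/720 ≈ 0.1311.

0.1311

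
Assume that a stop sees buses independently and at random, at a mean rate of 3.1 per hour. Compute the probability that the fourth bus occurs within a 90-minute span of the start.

0.6824

Over the interval, μ = 3.1 × 1.5 = 4.65 (a 90-minute span = 1.5 hours).
The fourth arrival falls in the interval iff at least 4 events occur there: P(S_4 ≤ t) = P(N ≥ 4) = 1 − P(N ≤ 3) ≈ 0.6824.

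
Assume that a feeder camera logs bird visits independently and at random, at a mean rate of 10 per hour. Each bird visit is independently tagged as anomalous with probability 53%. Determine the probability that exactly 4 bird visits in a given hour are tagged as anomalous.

Thinning: the bird visits that are tagged as anomalous themselves form a Poisson process with rate 0.53 × 10 = 5.3 per hour.
So μ = 5.3.
P(N = 4) = e^(−5.3) · 5.3^4/4! ≈ 0.1641.

0.1641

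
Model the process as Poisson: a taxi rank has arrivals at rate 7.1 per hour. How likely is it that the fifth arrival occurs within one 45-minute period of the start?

0.6146

Over the interval, μ = 7.1 × 0.75 = 5.325 (a 45-minute period = 0.75 hours).
The fifth arrival falls in the interval iff at least 5 events occur there: P(S_5 ≤ t) = P(N ≥ 5) = 1 − P(N ≤ 4) ≈ 0.6146.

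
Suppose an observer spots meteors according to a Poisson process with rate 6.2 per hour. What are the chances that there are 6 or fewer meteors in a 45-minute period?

0.8114

Over the interval, μ = 6.2 × 0.75 = 4.65 (a 45-minute period = 0.75 hours).
P(N ≤ 6) = Σ_{j=0}^{6} e^(−μ) μ^j/j! ≈ 0.8114.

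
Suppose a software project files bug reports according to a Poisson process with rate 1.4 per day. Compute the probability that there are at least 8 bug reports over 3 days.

0.0639

Over the interval, μ = 1.4 × 3 = 4.2 (3 days).
P(N ≥ 8) = 1 − P(N ≤ 7) = 1 − Σ_{j=0}^{7} e^(−μ) μ^j/j! ≈ 0.0639.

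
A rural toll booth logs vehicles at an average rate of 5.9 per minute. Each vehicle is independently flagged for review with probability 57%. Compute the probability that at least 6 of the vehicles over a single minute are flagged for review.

0.1248

Thinning: the vehicles that are flagged for review themselves form a Poisson process with rate 0.57 × 5.9 = 3.363 per minute.
So μ = 3.363.
P(N ≥ 6) = 1 − P(N ≤ 5) ≈ 0.1248.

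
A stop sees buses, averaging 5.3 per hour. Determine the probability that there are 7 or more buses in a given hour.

0.2829

With mean μ = 5.3 per hour,
P(N ≥ 7) = 1 − P(N ≤ 6) = 1 − Σ_{j=0}^{6} e^(−μ) μ^j/j! ≈ 0.2829.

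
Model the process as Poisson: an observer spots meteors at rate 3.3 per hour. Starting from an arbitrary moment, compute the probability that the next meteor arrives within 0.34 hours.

0.6744

Inter-arrival times are exponential with rate λ = 3.3 per hour.
P(T ≤ 0.34) = 1 − e^(−λt) = 1 − e^(−3.3 × 0.34) = 1 − e^(−1.122) ≈ 0.6744.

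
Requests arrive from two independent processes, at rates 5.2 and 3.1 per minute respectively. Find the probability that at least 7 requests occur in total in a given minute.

Independent Poisson processes superpose: combined rate λ = 5.2 + 3.1 = 8.3 per minute.
So μ = 8.3.
P(N ≥ 7) = 1 − P(N ≤ 6) ≈ 0.7219.

0.7219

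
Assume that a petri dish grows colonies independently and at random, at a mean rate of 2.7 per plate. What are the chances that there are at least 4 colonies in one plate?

0.2859

With mean μ = 2.7 per plate,
P(N ≥ 4) = 1 − P(N ≤ 3) = 1 − Σ_{j=0}^{3} e^(−μ) μ^j/j! ≈ 0.2859.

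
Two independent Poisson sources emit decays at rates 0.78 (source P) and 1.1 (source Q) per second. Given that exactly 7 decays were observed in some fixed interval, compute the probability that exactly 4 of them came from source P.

Given the total, each event is independently from source P with probability p = λ_P/(λ_P+λ_Q) = 0.78/1.88 ≈ 0.4149.
So K ~ Binomial(7, 0.78/1.88): P(K = 4) = C(7,4) · (0.78/1.88)^4 · (1.1/1.88)^3 ≈ 0.2077.

0.2077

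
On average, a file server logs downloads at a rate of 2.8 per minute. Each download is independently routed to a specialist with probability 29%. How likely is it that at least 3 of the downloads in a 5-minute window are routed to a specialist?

Thinning: the downloads that are routed to a specialist themselves form a Poisson process with rate 0.29 × 2.8 = 0.812 per minute.
Over the interval, μ = 0.812 × 5 = 4.06 (a 5-minute window = 5 minutes).
P(N ≥ 3) = 1 − P(N ≤ 2) ≈ 0.7706.

0.7706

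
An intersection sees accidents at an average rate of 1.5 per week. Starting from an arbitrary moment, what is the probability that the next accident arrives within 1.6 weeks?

Inter-arrival times are exponential with rate λ = 1.5 per week.
P(T ≤ 1.6) = 1 − e^(−λt) = 1 − e^(−1.5 × 1.6) = 1 − e^(−2.4) ≈ 0.9093.

0.9093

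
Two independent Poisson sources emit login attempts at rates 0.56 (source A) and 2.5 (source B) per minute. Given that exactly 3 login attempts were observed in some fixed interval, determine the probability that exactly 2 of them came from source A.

Given the total, each event is independently from source A with probability p = λ_A/(λ_A+λ_B) = 0.56/3.06 ≈ 0.1830.
So K ~ Binomial(3, 0.56/3.06): P(K = 2) = C(3,2) · (0.56/3.06)^2 · (2.5/3.06)^1 ≈ 0.0821.

0.0821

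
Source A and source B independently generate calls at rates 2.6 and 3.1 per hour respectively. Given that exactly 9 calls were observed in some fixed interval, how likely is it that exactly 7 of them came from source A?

Given the total, each event is independently from source A with probability p = λ_A/(λ_A+λ_B) = 2.6/5.7 ≈ 0.4561.
So K ~ Binomial(9, 2.6/5.7): P(K = 7) = C(9,7) · (2.6/5.7)^7 · (3.1/5.7)^2 ≈ 0.0437.

0.0437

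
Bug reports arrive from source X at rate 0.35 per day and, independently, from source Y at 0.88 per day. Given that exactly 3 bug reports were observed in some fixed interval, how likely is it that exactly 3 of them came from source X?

Given the total, each event is independently from source X with probability p = λ_X/(λ_X+λ_Y) = 0.35/1.23 ≈ 0.2846.
So K ~ Binomial(3, 0.35/1.23): P(K = 3) = C(3,3) · (0.35/1.23)^3 · (0.88/1.23)^0 ≈ 0.0230.

0.0230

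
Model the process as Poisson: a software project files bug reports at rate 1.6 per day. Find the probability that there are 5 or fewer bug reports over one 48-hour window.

Over the interval, μ = 1.6 × 2 = 3.2 (a 48-hour window = 2 days).
P(N ≤ 5) = Σ_{j=0}^{5} e^(−μ) μ^j/j! ≈ 0.8946.

0.8946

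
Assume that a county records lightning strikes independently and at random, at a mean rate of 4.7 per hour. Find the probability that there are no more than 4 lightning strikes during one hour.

0.4946

With mean μ = 4.7 per hour,
P(N ≤ 4) = Σ_{j=0}^{4} e^(−μ) μ^j/j! ≈ 0.4946.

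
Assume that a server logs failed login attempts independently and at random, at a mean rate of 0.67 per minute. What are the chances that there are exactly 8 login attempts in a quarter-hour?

0.1115

Over the interval, μ = 0.67 × 15 = 10.05 (a quarter-hour = 15 minutes).
P(N = 8) = e^(−μ) μ^8/8! = e^(−10.05) · 10.05^8/40320 ≈ 0.1115.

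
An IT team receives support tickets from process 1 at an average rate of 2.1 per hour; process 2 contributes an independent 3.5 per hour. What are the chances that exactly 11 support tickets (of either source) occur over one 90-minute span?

0.0828

Independent Poisson processes superpose: combined rate λ = 2.1 + 3.5 = 5.6 per hour.
Over the interval, μ = 5.6 × 1.5 = 8.4 (a 90-minute span = 1.5 hours).
P(N = 11) = e^(−8.4) · 8.4^11/11! ≈ 0.0828.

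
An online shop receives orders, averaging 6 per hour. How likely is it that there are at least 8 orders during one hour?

0.2560

With mean μ = 6 per hour,
P(N ≥ 8) = 1 − P(N ≤ 7) = 1 − Σ_{j=0}^{7} e^(−μ) μ^j/j! ≈ 0.2560.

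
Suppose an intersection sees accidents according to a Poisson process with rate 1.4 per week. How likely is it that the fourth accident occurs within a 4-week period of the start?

Over the interval, μ = 1.4 × 4 = 5.6 (a 4-week period = 4 weeks).
The fourth arrival falls in the interval iff at least 4 events occur there: P(S_4 ≤ t) = P(N ≥ 4) = 1 − P(N ≤ 3) ≈ 0.8094.

0.8094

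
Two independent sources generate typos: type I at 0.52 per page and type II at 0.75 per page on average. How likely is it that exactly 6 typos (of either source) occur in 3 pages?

Independent Poisson processes superpose: combined rate λ = 0.52 + 0.75 = 1.27 per page.
Over the interval, μ = 1.27 × 3 = 3.81 (3 pages).
P(N = 6) = e^(−3.81) · 3.81^6/6! ≈ 0.0941.

0.0941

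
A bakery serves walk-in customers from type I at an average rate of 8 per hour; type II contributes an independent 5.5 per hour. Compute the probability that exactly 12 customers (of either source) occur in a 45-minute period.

0.0971

Independent Poisson processes superpose: combined rate λ = 8 + 5.5 = 13.5 per hour.
Over the interval, μ = 13.5 × 0.75 = 10.125 (a 45-minute period = 0.75 hours).
P(N = 12) = e^(−10.125) · 10.125^12/12! ≈ 0.0971.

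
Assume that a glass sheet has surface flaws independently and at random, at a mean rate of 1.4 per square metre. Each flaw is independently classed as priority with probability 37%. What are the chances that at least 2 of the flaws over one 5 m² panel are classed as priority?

0.7307

Thinning: the flaws that are classed as priority themselves form a Poisson process with rate 0.37 × 1.4 = 0.518 per square metre.
Over the interval, μ = 0.518 × 5 = 2.59 (a 5 m² panel = 5 square metres).
P(N ≥ 2) = 1 − P(N ≤ 1) ≈ 0.7307.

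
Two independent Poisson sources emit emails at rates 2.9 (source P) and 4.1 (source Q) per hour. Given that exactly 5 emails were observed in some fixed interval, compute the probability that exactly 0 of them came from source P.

Given the total, each event is independently from source P with probability p = λ_P/(λ_P+λ_Q) = 2.9/7 ≈ 0.4143.
So K ~ Binomial(5, 2.9/7): P(K = 0) = C(5,0) · (2.9/7)^0 · (4.1/7)^5 ≈ 0.0689.

0.0689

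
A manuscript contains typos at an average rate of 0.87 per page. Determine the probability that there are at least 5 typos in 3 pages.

0.1240

Over the interval, μ = 0.87 × 3 = 2.61 (3 pages).
P(N ≥ 5) = 1 − P(N ≤ 4) = 1 − Σ_{j=0}^{4} e^(−μ) μ^j/j! ≈ 0.1240.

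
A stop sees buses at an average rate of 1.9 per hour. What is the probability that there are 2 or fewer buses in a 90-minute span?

Over the interval, μ = 1.9 × 1.5 = 2.85 (a 90-minute span = 1.5 hours).
P(N ≤ 2) = Σ_{j=0}^{2} e^(−μ) μ^j/j! ≈ 0.4576.

0.4576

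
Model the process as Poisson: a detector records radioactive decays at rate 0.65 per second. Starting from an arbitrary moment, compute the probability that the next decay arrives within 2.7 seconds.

Inter-arrival times are exponential with rate λ = 0.65 per second.
P(T ≤ 2.7) = 1 − e^(−λt) = 1 − e^(−0.65 × 2.7) = 1 − e^(−1.755) ≈ 0.8271.

0.8271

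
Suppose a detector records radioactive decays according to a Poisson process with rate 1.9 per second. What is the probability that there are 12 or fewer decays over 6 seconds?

Over the interval, μ = 1.9 × 6 = 11.4 (6 seconds).
P(N ≤ 12) = Σ_{j=0}^{12} e^(−μ) μ^j/j! ≈ 0.6442.

0.6442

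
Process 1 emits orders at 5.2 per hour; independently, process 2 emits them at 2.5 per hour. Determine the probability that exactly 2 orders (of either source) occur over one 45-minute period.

Independent Poisson processes superpose: combined rate λ = 5.2 + 2.5 = 7.7 per hour.
Over the interval, μ = 7.7 × 0.75 = 5.775 (a 45-minute period = 0.75 hours).
P(N = 2) = e^(−5.775) · 5.775^2/2! ≈ 0.0518.

0.0518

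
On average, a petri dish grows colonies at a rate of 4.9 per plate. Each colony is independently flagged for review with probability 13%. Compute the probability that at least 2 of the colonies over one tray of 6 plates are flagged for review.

Thinning: the colonies that are flagged for review themselves form a Poisson process with rate 0.13 × 4.9 = 0.637 per plate.
Over the interval, μ = 0.637 × 6 = 3.822 (a tray of 6 plates = 6 plates).
P(N ≥ 2) = 1 − P(N ≤ 1) ≈ 0.8945.

0.8945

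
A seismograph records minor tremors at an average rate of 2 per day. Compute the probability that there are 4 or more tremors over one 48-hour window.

Over the interval, μ = 2 × 2 = 4 (a 48-hour window = 2 days).
P(N ≥ 4) = 1 − P(N ≤ 3) = 1 − Σ_{j=0}^{3} e^(−μ) μ^j/j! ≈ 0.5665.

0.5665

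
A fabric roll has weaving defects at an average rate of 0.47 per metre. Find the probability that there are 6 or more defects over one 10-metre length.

0.3316

Over the interval, μ = 0.47 × 10 = 4.7 (a 10-metre length = 10 metres).
P(N ≥ 6) = 1 − P(N ≤ 5) = 1 − Σ_{j=0}^{5} e^(−μ) μ^j/j! ≈ 0.3316.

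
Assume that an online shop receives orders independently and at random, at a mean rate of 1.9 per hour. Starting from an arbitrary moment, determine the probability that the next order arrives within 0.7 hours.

Inter-arrival times are exponential with rate λ = 1.9 per hour.
P(T ≤ 0.7) = 1 − e^(−λt) = 1 − e^(−1.9 × 0.7) = 1 − e^(−1.33) ≈ 0.7355.

0.7355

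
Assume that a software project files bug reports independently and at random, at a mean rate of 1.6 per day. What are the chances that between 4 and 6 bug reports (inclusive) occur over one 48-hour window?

0.3529

Over the interval, μ = 1.6 × 2 = 3.2 (a 48-hour window = 2 days).
P(4 ≤ N ≤ 6) = Σ_{j=4}^{6} e^(−3.2) · 3.2^j/j! ≈ 0.3529.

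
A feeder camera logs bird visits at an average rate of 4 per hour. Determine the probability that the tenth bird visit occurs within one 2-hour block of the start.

Over the interval, μ = 4 × 2 = 8 (a 2-hour block = 2 hours).
The tenth arrival falls in the interval iff at least 10 events occur there: P(S_10 ≤ t) = P(N ≥ 10) = 1 − P(N ≤ 9) ≈ 0.2834.

0.2834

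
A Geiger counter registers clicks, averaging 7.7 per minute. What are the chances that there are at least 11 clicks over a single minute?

With mean μ = 7.7 per minute,
P(N ≥ 11) = 1 − P(N ≤ 10) = 1 − Σ_{j=0}^{10} e^(−μ) μ^j/j! ≈ 0.1555.

0.1555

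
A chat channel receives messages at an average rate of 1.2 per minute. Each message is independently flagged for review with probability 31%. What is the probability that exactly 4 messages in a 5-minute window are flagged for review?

0.0776

Thinning: the messages that are flagged for review themselves form a Poisson process with rate 0.31 × 1.2 = 0.372 per minute.
Over the interval, μ = 0.372 × 5 = 1.86 (a 5-minute window = 5 minutes).
P(N = 4) = e^(−1.86) · 1.86^4/4! ≈ 0.0776.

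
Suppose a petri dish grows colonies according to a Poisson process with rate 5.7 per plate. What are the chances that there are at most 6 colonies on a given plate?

0.6544

With mean μ = 5.7 per plate,
P(N ≤ 6) = Σ_{j=0}^{6} e^(−μ) μ^j/j! ≈ 0.6544.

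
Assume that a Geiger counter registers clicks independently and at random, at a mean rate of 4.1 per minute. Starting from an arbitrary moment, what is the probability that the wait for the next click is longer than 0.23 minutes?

The wait for the next event is exponential with rate λ = 4.1 per minute.
P(T > 0.23) = e^(−λt) = e^(−4.1 × 0.23) = e^(−0.943) ≈ 0.3895.

0.3895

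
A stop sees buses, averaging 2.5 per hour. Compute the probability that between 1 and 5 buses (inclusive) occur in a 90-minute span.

Over the interval, μ = 2.5 × 1.5 = 3.75 (a 90-minute span = 1.5 hours).
P(1 ≤ N ≤ 5) = Σ_{j=1}^{5} e^(−3.75) · 3.75^j/j! ≈ 0.7994.

0.7994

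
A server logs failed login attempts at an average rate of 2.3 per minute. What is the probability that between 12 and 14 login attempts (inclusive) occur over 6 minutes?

Over the interval, μ = 2.3 × 6 = 13.8 (6 minutes).
P(12 ≤ N ≤ 14) = Σ_{j=12}^{14} e^(−13.8) · 13.8^j/j! ≈ 0.3144.

0.3144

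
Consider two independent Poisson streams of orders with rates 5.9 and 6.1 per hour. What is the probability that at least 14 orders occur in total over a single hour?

0.3185

Independent Poisson processes superpose: combined rate λ = 5.9 + 6.1 = 12 per hour.
So μ = 12.
P(N ≥ 14) = 1 − P(N ≤ 13) ≈ 0.3185.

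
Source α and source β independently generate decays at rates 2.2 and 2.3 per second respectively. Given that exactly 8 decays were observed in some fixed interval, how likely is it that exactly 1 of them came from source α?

0.0356

Given the total, each event is independently from source α with probability p = λ_α/(λ_α+λ_β) = 2.2/4.5 ≈ 0.4889.
So K ~ Binomial(8, 2.2/4.5): P(K = 1) = C(8,1) · (2.2/4.5)^1 · (2.3/4.5)^7 ≈ 0.0356.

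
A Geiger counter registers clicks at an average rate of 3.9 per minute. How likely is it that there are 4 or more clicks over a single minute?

With mean μ = 3.9 per minute,
P(N ≥ 4) = 1 − P(N ≤ 3) = 1 − Σ_{j=0}^{3} e^(−μ) μ^j/j! ≈ 0.5468.

0.5468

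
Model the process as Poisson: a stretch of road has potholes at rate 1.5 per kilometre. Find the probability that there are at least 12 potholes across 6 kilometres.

Over the interval, μ = 1.5 × 6 = 9 (6 kilometres).
P(N ≥ 12) = 1 − P(N ≤ 11) = 1 − Σ_{j=0}^{11} e^(−μ) μ^j/j! ≈ 0.1970.

0.1970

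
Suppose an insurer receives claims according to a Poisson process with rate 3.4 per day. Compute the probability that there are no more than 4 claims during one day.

0.7442

With mean μ = 3.4 per day,
P(N ≤ 4) = Σ_{j=0}^{4} e^(−μ) μ^j/j! ≈ 0.7442.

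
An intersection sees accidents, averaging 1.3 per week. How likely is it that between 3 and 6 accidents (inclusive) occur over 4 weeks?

Over the interval, μ = 1.3 × 4 = 5.2 (4 weeks).
P(3 ≤ N ≤ 6) = Σ_{j=3}^{6} e^(−5.2) · 5.2^j/j! ≈ 0.6236.

0.6236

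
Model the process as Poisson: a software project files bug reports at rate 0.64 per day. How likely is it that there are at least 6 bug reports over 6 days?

0.1904

Over the interval, μ = 0.64 × 6 = 3.84 (6 days).
P(N ≥ 6) = 1 − P(N ≤ 5) = 1 − Σ_{j=0}^{5} e^(−μ) μ^j/j! ≈ 0.1904.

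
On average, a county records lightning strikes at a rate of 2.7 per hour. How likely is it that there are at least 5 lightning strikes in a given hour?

0.1371

With mean μ = 2.7 per hour,
P(N ≥ 5) = 1 − P(N ≤ 4) = 1 − Σ_{j=0}^{4} e^(−μ) μ^j/j! ≈ 0.1371.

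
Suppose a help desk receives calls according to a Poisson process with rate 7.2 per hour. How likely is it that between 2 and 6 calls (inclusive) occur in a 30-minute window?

Over the interval, μ = 7.2 × 0.5 = 3.6 (a 30-minute window = 0.5 hours).
P(2 ≤ N ≤ 6) = Σ_{j=2}^{6} e^(−3.6) · 3.6^j/j! ≈ 0.8010.

0.8010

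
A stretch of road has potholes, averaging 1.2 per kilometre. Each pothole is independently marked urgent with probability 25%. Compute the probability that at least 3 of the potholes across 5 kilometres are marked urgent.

Thinning: the potholes that are marked urgent themselves form a Poisson process with rate 0.25 × 1.2 = 0.3 per kilometre.
Over the interval, μ = 0.3 × 5 = 1.5 (5 kilometres).
P(N ≥ 3) = 1 − P(N ≤ 2) ≈ 0.1912.

0.1912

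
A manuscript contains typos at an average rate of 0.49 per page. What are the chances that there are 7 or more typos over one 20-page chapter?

Over the interval, μ = 0.49 × 20 = 9.8 (a 20-page chapter = 20 pages).
P(N ≥ 7) = 1 − P(N ≤ 6) = 1 − Σ_{j=0}^{6} e^(−μ) μ^j/j! ≈ 0.8567.

0.8567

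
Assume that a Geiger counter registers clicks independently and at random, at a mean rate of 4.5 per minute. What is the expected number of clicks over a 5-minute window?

E[N] = λt = 4.5 × 5 = 22.5 (a 5-minute window = 5 minutes).

22.5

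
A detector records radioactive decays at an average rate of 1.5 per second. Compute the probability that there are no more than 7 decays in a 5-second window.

0.5246

Over the interval, μ = 1.5 × 5 = 7.5 (a 5-second window = 5 seconds).
P(N ≤ 7) = Σ_{j=0}^{7} e^(−μ) μ^j/j! ≈ 0.5246.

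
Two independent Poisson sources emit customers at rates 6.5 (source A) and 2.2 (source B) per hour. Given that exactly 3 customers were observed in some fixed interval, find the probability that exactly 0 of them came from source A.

0.0162

Given the total, each event is independently from source A with probability p = λ_A/(λ_A+λ_B) = 6.5/8.7 ≈ 0.7471.
So K ~ Binomial(3, 6.5/8.7): P(K = 0) = C(3,0) · (6.5/8.7)^0 · (2.2/8.7)^3 ≈ 0.0162.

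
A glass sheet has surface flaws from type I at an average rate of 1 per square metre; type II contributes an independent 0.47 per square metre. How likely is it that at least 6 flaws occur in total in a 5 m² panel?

0.7417

Independent Poisson processes superpose: combined rate λ = 1 + 0.47 = 1.47 per square metre.
Over the interval, μ = 1.47 × 5 = 7.35 (a 5 m² panel = 5 square metres).
P(N ≥ 6) = 1 − P(N ≤ 5) ≈ 0.7417.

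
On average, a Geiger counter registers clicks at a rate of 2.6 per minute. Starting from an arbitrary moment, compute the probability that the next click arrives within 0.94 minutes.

0.9132

Inter-arrival times are exponential with rate λ = 2.6 per minute.
P(T ≤ 0.94) = 1 − e^(−λt) = 1 − e^(−2.6 × 0.94) = 1 − e^(−2.444) ≈ 0.9132.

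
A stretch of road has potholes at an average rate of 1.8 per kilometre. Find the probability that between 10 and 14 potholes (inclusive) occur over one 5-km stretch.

0.3711

Over the interval, μ = 1.8 × 5 = 9 (a 5-km stretch = 5 kilometres).
P(10 ≤ N ≤ 14) = Σ_{j=10}^{14} e^(−9) · 9^j/j! ≈ 0.3711.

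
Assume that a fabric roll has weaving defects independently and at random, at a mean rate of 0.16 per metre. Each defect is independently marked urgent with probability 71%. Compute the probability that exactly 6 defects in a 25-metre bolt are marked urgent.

0.0426

Thinning: the defects that are marked urgent themselves form a Poisson process with rate 0.71 × 0.16 = 0.1136 per metre.
Over the interval, μ = 0.1136 × 25 = 2.84 (a 25-metre bolt = 25 metres).
P(N = 6) = e^(−2.84) · 2.84^6/6! ≈ 0.0426.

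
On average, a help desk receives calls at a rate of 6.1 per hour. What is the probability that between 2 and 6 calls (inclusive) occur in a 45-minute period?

0.7639

Over the interval, μ = 6.1 × 0.75 = 4.575 (a 45-minute period = 0.75 hours).
P(2 ≤ N ≤ 6) = Σ_{j=2}^{6} e^(−4.575) · 4.575^j/j! ≈ 0.7639.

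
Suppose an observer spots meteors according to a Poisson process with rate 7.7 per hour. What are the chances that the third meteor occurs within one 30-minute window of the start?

Over the interval, μ = 7.7 × 0.5 = 3.85 (a 30-minute window = 0.5 hours).
The third arrival falls in the interval iff at least 3 events occur there: P(S_3 ≤ t) = P(N ≥ 3) = 1 − P(N ≤ 2) ≈ 0.7391.

0.7391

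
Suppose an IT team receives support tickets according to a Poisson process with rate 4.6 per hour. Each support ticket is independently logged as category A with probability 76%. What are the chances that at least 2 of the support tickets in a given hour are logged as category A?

0.8637

Thinning: the support tickets that are logged as category A themselves form a Poisson process with rate 0.76 × 4.6 = 3.496 per hour.
So μ = 3.496.
P(N ≥ 2) = 1 − P(N ≤ 1) ≈ 0.8637.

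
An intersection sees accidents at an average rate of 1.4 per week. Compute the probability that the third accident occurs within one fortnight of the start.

0.5305

Over the interval, μ = 1.4 × 2 = 2.8 (a fortnight = 2 weeks).
The third arrival falls in the interval iff at least 3 events occur there: P(S_3 ≤ t) = P(N ≥ 3) = 1 − P(N ≤ 2) ≈ 0.5305.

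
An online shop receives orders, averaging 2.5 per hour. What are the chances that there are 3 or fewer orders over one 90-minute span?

0.4838

Over the interval, μ = 2.5 × 1.5 = 3.75 (a 90-minute span = 1.5 hours).
P(N ≤ 3) = Σ_{j=0}^{3} e^(−μ) μ^j/j! ≈ 0.4838.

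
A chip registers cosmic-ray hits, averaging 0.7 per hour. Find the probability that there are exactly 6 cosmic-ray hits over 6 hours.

Over the interval, μ = 0.7 × 6 = 4.2 (6 hours).
P(N = 6) = e^(−μ) μ^6/6! = e^(−4.2) · 4.2^6/720 ≈ 0.1143.

0.1143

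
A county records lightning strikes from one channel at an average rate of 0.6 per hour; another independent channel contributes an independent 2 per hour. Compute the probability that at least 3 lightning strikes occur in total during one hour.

0.4816

Independent Poisson processes superpose: combined rate λ = 0.6 + 2 = 2.6 per hour.
So μ = 2.6.
P(N ≥ 3) = 1 − P(N ≤ 2) ≈ 0.4816.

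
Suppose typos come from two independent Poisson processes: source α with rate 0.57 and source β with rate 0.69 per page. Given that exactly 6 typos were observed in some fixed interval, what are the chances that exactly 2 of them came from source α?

0.2761

Given the total, each event is independently from source α with probability p = λ_α/(λ_α+λ_β) = 0.57/1.26 ≈ 0.4524.
So K ~ Binomial(6, 0.57/1.26): P(K = 2) = C(6,2) · (0.57/1.26)^2 · (0.69/1.26)^4 ≈ 0.2761.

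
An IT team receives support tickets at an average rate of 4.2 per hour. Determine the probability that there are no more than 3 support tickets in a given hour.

With mean μ = 4.2 per hour,
P(N ≤ 3) = Σ_{j=0}^{3} e^(−μ) μ^j/j! ≈ 0.3954.

0.3954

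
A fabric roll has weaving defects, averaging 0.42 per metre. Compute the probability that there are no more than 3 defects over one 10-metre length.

Over the interval, μ = 0.42 × 10 = 4.2 (a 10-metre length = 10 metres).
P(N ≤ 3) = Σ_{j=0}^{3} e^(−μ) μ^j/j! ≈ 0.3954.

0.3954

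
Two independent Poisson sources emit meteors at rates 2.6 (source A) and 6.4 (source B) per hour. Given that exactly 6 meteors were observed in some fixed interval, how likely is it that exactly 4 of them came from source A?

0.0528

Given the total, each event is independently from source A with probability p = λ_A/(λ_A+λ_B) = 2.6/9 ≈ 0.2889.
So K ~ Binomial(6, 2.6/9): P(K = 4) = C(6,4) · (2.6/9)^4 · (6.4/9)^2 ≈ 0.0528.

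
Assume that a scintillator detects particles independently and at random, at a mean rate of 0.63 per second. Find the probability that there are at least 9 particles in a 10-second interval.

0.1852

Over the interval, μ = 0.63 × 10 = 6.3 (a 10-second interval = 10 seconds).
P(N ≥ 9) = 1 − P(N ≤ 8) = 1 − Σ_{j=0}^{8} e^(−μ) μ^j/j! ≈ 0.1852.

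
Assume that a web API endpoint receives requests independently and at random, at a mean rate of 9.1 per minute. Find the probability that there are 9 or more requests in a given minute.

With mean μ = 9.1 per minute,
P(N ≥ 9) = 1 − P(N ≤ 8) = 1 − Σ_{j=0}^{8} e^(−μ) μ^j/j! ≈ 0.5574.

0.5574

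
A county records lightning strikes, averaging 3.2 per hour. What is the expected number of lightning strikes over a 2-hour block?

6.4

E[N] = λt = 3.2 × 2 = 6.4 (a 2-hour block = 2 hours).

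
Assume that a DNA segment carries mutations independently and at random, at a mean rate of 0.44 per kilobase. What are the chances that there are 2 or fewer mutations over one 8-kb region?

Over the interval, μ = 0.44 × 8 = 3.52 (an 8-kb region = 8 kilobases).
P(N ≤ 2) = Σ_{j=0}^{2} e^(−μ) μ^j/j! ≈ 0.3172.

0.3172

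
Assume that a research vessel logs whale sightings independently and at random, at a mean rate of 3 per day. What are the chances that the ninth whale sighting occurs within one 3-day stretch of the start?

0.5443

Over the interval, μ = 3 × 3 = 9 (a 3-day stretch = 3 days).
The ninth arrival falls in the interval iff at least 9 events occur there: P(S_9 ≤ t) = P(N ≥ 9) = 1 − P(N ≤ 8) ≈ 0.5443.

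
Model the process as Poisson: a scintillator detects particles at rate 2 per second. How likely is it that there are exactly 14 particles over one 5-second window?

0.0521

Over the interval, μ = 2 × 5 = 10 (a 5-second window = 5 seconds).
P(N = 14) = e^(−μ) μ^14/14! = e^(−10) · 10^14/87178291200 ≈ 0.0521.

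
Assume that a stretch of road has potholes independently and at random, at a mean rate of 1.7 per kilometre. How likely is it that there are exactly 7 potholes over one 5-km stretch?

0.1294

Over the interval, μ = 1.7 × 5 = 8.5 (a 5-km stretch = 5 kilometres).
P(N = 7) = e^(−μ) μ^7/7! = e^(−8.5) · 8.5^7/5040 ≈ 0.1294.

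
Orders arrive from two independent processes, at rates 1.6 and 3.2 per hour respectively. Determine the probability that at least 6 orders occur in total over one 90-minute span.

0.7241

Independent Poisson processes superpose: combined rate λ = 1.6 + 3.2 = 4.8 per hour.
Over the interval, μ = 4.8 × 1.5 = 7.2 (a 90-minute span = 1.5 hours).
P(N ≥ 6) = 1 − P(N ≤ 5) ≈ 0.7241.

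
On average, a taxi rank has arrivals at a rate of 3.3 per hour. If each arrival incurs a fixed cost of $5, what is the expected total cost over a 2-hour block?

E[N] = 3.3 × 2 = 6.6 (a 2-hour block = 2 hours); E[cost] = 6.6 × $5 = $33.

$33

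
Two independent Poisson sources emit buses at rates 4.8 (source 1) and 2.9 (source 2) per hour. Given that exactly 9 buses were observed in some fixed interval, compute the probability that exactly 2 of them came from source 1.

Given the total, each event is independently from source 1 with probability p = λ_1/(λ_1+λ_2) = 4.8/7.7 ≈ 0.6234.
So K ~ Binomial(9, 4.8/7.7): P(K = 2) = C(9,2) · (4.8/7.7)^2 · (2.9/7.7)^7 ≈ 0.0150.

0.0150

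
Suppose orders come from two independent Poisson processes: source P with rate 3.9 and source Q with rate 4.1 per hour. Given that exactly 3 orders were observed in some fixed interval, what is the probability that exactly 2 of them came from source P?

0.3654

Given the total, each event is independently from source P with probability p = λ_P/(λ_P+λ_Q) = 3.9/8 = 0.4875.
So K ~ Binomial(3, 3.9/8): P(K = 2) = C(3,2) · (3.9/8)^2 · (4.1/8)^1 ≈ 0.3654.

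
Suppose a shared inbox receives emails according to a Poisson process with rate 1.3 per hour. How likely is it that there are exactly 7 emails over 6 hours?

Over the interval, μ = 1.3 × 6 = 7.8 (6 hours).
P(N = 7) = e^(−μ) μ^7/7! = e^(−7.8) · 7.8^7/5040 ≈ 0.1428.

0.1428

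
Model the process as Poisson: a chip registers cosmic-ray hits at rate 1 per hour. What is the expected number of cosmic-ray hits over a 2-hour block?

2

E[N] = λt = 1 × 2 = 2 (a 2-hour block = 2 hours).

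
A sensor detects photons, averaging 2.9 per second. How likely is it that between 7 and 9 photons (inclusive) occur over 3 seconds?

0.3914

Over the interval, μ = 2.9 × 3 = 8.7 (3 seconds).
P(7 ≤ N ≤ 9) = Σ_{j=7}^{9} e^(−8.7) · 8.7^j/j! ≈ 0.3914.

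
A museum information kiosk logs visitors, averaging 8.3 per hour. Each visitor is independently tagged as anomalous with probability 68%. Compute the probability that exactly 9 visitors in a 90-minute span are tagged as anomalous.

0.1296

Thinning: the visitors that are tagged as anomalous themselves form a Poisson process with rate 0.68 × 8.3 = 5.644 per hour.
Over the interval, μ = 5.644 × 1.5 = 8.466 (a 90-minute span = 1.5 hours).
P(N = 9) = e^(−8.466) · 8.466^9/9! ≈ 0.1296.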